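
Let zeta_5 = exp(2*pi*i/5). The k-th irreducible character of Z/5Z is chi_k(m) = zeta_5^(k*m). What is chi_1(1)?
chi_1(1) = zeta_5^1 = exp(2*I*pi/5)

Proof sketch: chi_1(1) = zeta_5^(1*1) = zeta_5^1. Since zeta_5^5 = 1, this equals zeta_5^1 = exp(2*pi*i*1/5) = exp(2*I*pi/5).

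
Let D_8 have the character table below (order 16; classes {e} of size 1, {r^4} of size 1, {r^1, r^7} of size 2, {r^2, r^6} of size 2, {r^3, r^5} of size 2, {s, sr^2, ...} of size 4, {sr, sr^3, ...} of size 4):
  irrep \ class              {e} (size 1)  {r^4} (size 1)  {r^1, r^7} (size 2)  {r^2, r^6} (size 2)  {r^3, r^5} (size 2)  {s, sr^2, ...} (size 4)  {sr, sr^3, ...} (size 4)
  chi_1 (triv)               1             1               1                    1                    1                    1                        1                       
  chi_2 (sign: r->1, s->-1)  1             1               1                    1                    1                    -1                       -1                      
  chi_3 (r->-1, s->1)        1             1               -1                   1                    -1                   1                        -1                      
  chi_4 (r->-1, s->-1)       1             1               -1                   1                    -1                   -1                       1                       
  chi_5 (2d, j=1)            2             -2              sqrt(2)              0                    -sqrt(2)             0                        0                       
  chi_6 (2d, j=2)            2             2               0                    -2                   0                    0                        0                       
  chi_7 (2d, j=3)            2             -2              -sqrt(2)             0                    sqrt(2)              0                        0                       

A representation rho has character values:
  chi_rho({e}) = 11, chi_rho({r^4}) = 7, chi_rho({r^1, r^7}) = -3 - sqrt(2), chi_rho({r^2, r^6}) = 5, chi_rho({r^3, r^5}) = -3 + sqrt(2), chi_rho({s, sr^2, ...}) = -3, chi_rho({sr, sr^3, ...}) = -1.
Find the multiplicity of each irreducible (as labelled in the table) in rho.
Multiplicities: chi_1: 0, chi_2: 2, chi_3: 2, chi_4: 3, chi_5: 0, chi_6: 1, chi_7: 1.

Details: Use <chi_rho, chi> = (1/|G|) sum_C |C| * chi_rho(C) * conj(chi(C)) with |G| = 16 for each irreducible chi in the table:
  <chi_rho, chi_1> = (1/16)[1*(11)*conj(1) + 1*(7)*conj(1) + 2*(-3 - sqrt(2))*conj(1) + 2*(5)*conj(1) + 2*(-3 + sqrt(2))*conj(1) + 4*(-3)*conj(1) + 4*(-1)*conj(1)]
      = (1/16)[(11) + (7) + (-6 - 2*sqrt(2)) + (10) + (-6 + 2*sqrt(2)) + (-12) + (-4)] = 0/16 = 0
  <chi_rho, chi_2> = (1/16)[1*(11)*conj(1) + 1*(7)*conj(1) + 2*(-3 - sqrt(2))*conj(1) + 2*(5)*conj(1) + 2*(-3 + sqrt(2))*conj(1) + 4*(-3)*conj(-1) + 4*(-1)*conj(-1)]
      = (1/16)[(11) + (7) + (-6 - 2*sqrt(2)) + (10) + (-6 + 2*sqrt(2)) + (12) + (4)] = 32/16 = 2
  <chi_rho, chi_3> = (1/16)[1*(11)*conj(1) + 1*(7)*conj(1) + 2*(-3 - sqrt(2))*conj(-1) + 2*(5)*conj(1) + 2*(-3 + sqrt(2))*conj(-1) + 4*(-3)*conj(1) + 4*(-1)*conj(-1)]
      = (1/16)[(11) + (7) + (2*sqrt(2) + 6) + (10) + (6 - 2*sqrt(2)) + (-12) + (4)] = 32/16 = 2
  <chi_rho, chi_4> = (1/16)[1*(11)*conj(1) + 1*(7)*conj(1) + 2*(-3 - sqrt(2))*conj(-1) + 2*(5)*conj(1) + 2*(-3 + sqrt(2))*conj(-1) + 4*(-3)*conj(-1) + 4*(-1)*conj(1)]
      = (1/16)[(11) + (7) + (2*sqrt(2) + 6) + (10) + (6 - 2*sqrt(2)) + (12) + (-4)] = 48/16 = 3
  <chi_rho, chi_5> = (1/16)[1*(11)*conj(2) + 1*(7)*conj(-2) + 2*(-3 - sqrt(2))*conj(sqrt(2)) + 2*(5)*conj(0) + 2*(-3 + sqrt(2))*conj(-sqrt(2)) + 4*(-3)*conj(0) + 4*(-1)*conj(0)]
      = (1/16)[(22) + (-14) + (-6*sqrt(2) - 4) + (0) + (-4 + 6*sqrt(2)) + (0) + (0)] = 0/16 = 0
  <chi_rho, chi_6> = (1/16)[1*(11)*conj(2) + 1*(7)*conj(2) + 2*(-3 - sqrt(2))*conj(0) + 2*(5)*conj(-2) + 2*(-3 + sqrt(2))*conj(0) + 4*(-3)*conj(0) + 4*(-1)*conj(0)]
      = (1/16)[(22) + (14) + (0) + (-20) + (0) + (0) + (0)] = 16/16 = 1
  <chi_rho, chi_7> = (1/16)[1*(11)*conj(2) + 1*(7)*conj(-2) + 2*(-3 - sqrt(2))*conj(-sqrt(2)) + 2*(5)*conj(0) + 2*(-3 + sqrt(2))*conj(sqrt(2)) + 4*(-3)*conj(0) + 4*(-1)*conj(0)]
      = (1/16)[(22) + (-14) + (4 + 6*sqrt(2)) + (0) + (4 - 6*sqrt(2)) + (0) + (0)] = 16/16 = 1
Dimension check: dim(rho) = sum (mult * dim) = 0*1 + 2*1 + 2*1 + 3*1 + 0*2 + 1*2 + 1*2 = 11 = chi_rho(e) = 11.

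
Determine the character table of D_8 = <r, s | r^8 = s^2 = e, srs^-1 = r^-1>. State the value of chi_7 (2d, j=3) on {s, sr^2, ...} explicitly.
Conjugacy classes: {e} of size 1, {r^4} of size 1, {r^1, r^7} of size 2, {r^2, r^6} of size 2, {r^3, r^5} of size 2, {s, sr^2, ...} of size 4, {sr, sr^3, ...} of size 4.
Character table:
  irrep \ class              {e} (size 1)  {r^4} (size 1)  {r^1, r^7} (size 2)  {r^2, r^6} (size 2)  {r^3, r^5} (size 2)  {s, sr^2, ...} (size 4)  {sr, sr^3, ...} (size 4)
  chi_1 (triv)               1             1               1                    1                    1                    1                        1                       
  chi_2 (sign: r->1, s->-1)  1             1               1                    1                    1                    -1                       -1                      
  chi_3 (r->-1, s->1)        1             1               -1                   1                    -1                   1                        -1                      
  chi_4 (r->-1, s->-1)       1             1               -1                   1                    -1                   -1                       1                       
  chi_5 (2d, j=1)            2             -2              sqrt(2)              0                    -sqrt(2)             0                        0                       
  chi_6 (2d, j=2)            2             2               0                    -2                   0                    0                        0                       
  chi_7 (2d, j=3)            2             -2              -sqrt(2)             0                    sqrt(2)              0                        0                       

Spot check: chi_7 (2d, j=3) on {s, sr^2, ...} = 0.

D_8 has order 2*8 = 16 with 7 conjugacy classes, hence 7 irreducibles. Sum of squared dims 1 + 1 + 1 + 1 + 4 + 4 + 4 = 16 = |G|. Linear characters come from the abelianisation; the 2-dimensional irreps have character r^k -> 2*cos(2*pi*j*k/8), reflections -> 0.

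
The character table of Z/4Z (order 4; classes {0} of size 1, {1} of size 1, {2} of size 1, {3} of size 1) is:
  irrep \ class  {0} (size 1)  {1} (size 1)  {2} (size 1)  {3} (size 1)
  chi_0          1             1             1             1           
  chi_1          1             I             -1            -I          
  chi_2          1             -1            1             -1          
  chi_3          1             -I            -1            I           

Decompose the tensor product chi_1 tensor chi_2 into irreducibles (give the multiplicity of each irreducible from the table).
chi_1 tensor chi_2 = chi_3 (all other irreducibles have multiplicity 0).

Argument: The character of a tensor product is the pointwise product (chi_1 * chi_2)(C) = chi_1(C) * chi_2(C):
  {0}: (1)*(1), {1}: (I)*(-1), {2}: (-1)*(1), {3}: (-I)*(-1)
so (chi_1 * chi_2) takes values
  {0} -> 1, {1} -> -I, {2} -> -1, {3} -> I.
Now take the inner product of this character with each irreducible chi from the table, <chi_1*chi_2, chi> = (1/4) sum_C |C| (chi_1*chi_2)(C) conj(chi(C)):
  <chi_1*chi_2, chi_0> = (1/4)[1*(1)*conj(1) + 1*(-I)*conj(1) + 1*(-1)*conj(1) + 1*(I)*conj(1)]
      = (1/4)[(1) + (-I) + (-1) + (I)] = 0/4 = 0
  <chi_1*chi_2, chi_1> = (1/4)[1*(1)*conj(1) + 1*(-I)*conj(I) + 1*(-1)*conj(-1) + 1*(I)*conj(-I)]
      = (1/4)[(1) + (-1) + (1) + (-1)] = 0/4 = 0
  <chi_1*chi_2, chi_2> = (1/4)[1*(1)*conj(1) + 1*(-I)*conj(-1) + 1*(-1)*conj(1) + 1*(I)*conj(-1)]
      = (1/4)[(1) + (I) + (-1) + (-I)] = 0/4 = 0
  <chi_1*chi_2, chi_3> = (1/4)[1*(1)*conj(1) + 1*(-I)*conj(-I) + 1*(-1)*conj(-1) + 1*(I)*conj(I)]
      = (1/4)[(1) + (1) + (1) + (1)] = 4/4 = 1
(Exp terms are combined using exp(i*s)*conj(exp(i*t)) = exp(i*(s-t)), and sums of them are collapsed using the identity that for every m > 1 the m distinct m-th roots of unity sum to 0, e.g. 1 + exp(2*I*pi/3) + exp(-2*I*pi/3) = 0.)
Hence the multiplicities are chi_3: 1. Dimension check: dim(chi_1)*dim(chi_2) = 1*1 = 1 and sum (mult * dim) = 1*1 = 1.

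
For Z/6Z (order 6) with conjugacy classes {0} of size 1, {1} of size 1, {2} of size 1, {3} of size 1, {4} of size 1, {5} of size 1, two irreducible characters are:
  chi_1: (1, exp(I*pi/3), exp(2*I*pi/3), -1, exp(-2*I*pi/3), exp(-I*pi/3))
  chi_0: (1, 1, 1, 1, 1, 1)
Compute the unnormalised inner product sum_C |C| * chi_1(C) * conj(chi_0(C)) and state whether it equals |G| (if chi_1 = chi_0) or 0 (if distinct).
Sum = 0; so <chi_1, chi_0> = 0 (distinct irreducibles are orthogonal).

Argument: Compute term by term over conjugacy classes (|C| * chi_1(C) * conj(chi_0(C))):
  1*(1)*conj(1) + 1*(exp(I*pi/3))*conj(1) + 1*(exp(2*I*pi/3))*conj(1) + 1*(-1)*conj(1) + 1*(exp(-2*I*pi/3))*conj(1) + 1*(exp(-I*pi/3))*conj(1)
  = (1) + (exp(I*pi/3)) + (exp(2*I*pi/3)) + (-1) + (exp(-2*I*pi/3)) + (exp(-I*pi/3))
  = 0.
(Exp terms are combined using exp(i*s)*conj(exp(i*t)) = exp(i*(s-t)), and sums of them are collapsed using the identity that for every m > 1 the m distinct m-th roots of unity sum to 0, e.g. 1 + exp(2*I*pi/3) + exp(-2*I*pi/3) = 0.)
Dividing by |G| = 6 gives 0/6 = 0, matching the row-orthogonality relation <chi_1, chi_0> = [chi_1 = chi_0].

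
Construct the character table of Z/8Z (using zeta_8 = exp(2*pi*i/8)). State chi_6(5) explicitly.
Character table of Z/8Z (irreps indexed chi_0,...,chi_7 with chi_k(m) = zeta_8^(k*m), zeta_8 = exp(2*pi*i/8)):
  irrep \ class  {0} (size 1)  {1} (size 1)    {2} (size 1)  {3} (size 1)    {4} (size 1)  {5} (size 1)    {6} (size 1)  {7} (size 1)  
  chi_0          1             1               1             1               1             1               1             1             
  chi_1          1             exp(I*pi/4)     I             exp(3*I*pi/4)   -1            exp(-3*I*pi/4)  -I            exp(-I*pi/4)  
  chi_2          1             I               -1            -I              1             I               -1            -I            
  chi_3          1             exp(3*I*pi/4)   -I            exp(I*pi/4)     -1            exp(-I*pi/4)    I             exp(-3*I*pi/4)
  chi_4          1             -1              1             -1              1             -1              1             -1            
  chi_5          1             exp(-3*I*pi/4)  I             exp(-I*pi/4)    -1            exp(I*pi/4)     -I            exp(3*I*pi/4) 
  chi_6          1             -I              -1            I               1             -I              -1            I             
  chi_7          1             exp(-I*pi/4)    -I            exp(-3*I*pi/4)  -1            exp(3*I*pi/4)   I             exp(I*pi/4)   

Spot check: chi_6(5) = zeta_8^(6*5) = zeta_8^30 = -I.

Solution. Z/8Z is abelian, so all 8 irreducible complex representations are 1-dimensional. They are given by chi_k(m) = zeta_8^(k*m) for k = 0,...,7. Row orthogonality: sum_m chi_k(m) conj(chi_l(m)) = 8 * [k = l].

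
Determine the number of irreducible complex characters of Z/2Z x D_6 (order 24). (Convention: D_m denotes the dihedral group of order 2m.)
12

Proof sketch: The number of irreducible complex representations of a finite group equals its number of conjugacy classes. For a direct product, #classes(G x H) = #classes(G) * #classes(H). Z/2Z has 2 classes (abelian), D_6 has 6 classes, so 2 * 6 = 12, so Z/2Z x D_6 (order 24) has exactly 12 irreducible complex representations.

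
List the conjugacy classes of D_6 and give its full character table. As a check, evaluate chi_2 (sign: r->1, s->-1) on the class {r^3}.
Conjugacy classes: {e} of size 1, {r^3} of size 1, {r^1, r^5} of size 2, {r^2, r^4} of size 2, {s, sr^2, ...} of size 3, {sr, sr^3, ...} of size 3.
Character table:
  irrep \ class              {e} (size 1)  {r^3} (size 1)  {r^1, r^5} (size 2)  {r^2, r^4} (size 2)  {s, sr^2, ...} (size 3)  {sr, sr^3, ...} (size 3)
  chi_1 (triv)               1             1               1                    1                    1                        1                       
  chi_2 (sign: r->1, s->-1)  1             1               1                    1                    -1                       -1                      
  chi_3 (r->-1, s->1)        1             -1              -1                   1                    1                        -1                      
  chi_4 (r->-1, s->-1)       1             -1              -1                   1                    -1                       1                       
  chi_5 (2d, j=1)            2             -2              1                    -1                   0                        0                       
  chi_6 (2d, j=2)            2             2               -1                   -1                   0                        0                       

Spot check: chi_2 (sign: r->1, s->-1) on {r^3} = 1.

Explanation: D_6 has order 2*6 = 12 with 6 conjugacy classes, hence 6 irreducibles. Sum of squared dims 1 + 1 + 1 + 1 + 4 + 4 = 12 = |G|. Linear characters come from the abelianisation; the 2-dimensional irreps have character r^k -> 2*cos(2*pi*j*k/6), reflections -> 0.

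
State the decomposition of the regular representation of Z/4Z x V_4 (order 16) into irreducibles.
Each irreducible V_i of dimension d_i appears with multiplicity d_i, i.e. rho_reg = (direct sum over all irreducibles V_i) d_i V_i. The irreducible dimensions for Z/4Z x V_4 are 1, 1, 1, 1, 1, 1, 1, 1, 1, 1, 1, 1, 1, 1, 1, 1: 16 irreducibles of dimension 1, each with multiplicity 1. Total dimension 16*1*1 = 16 = |G|.

Solution. General theorem: in the regular representation of a finite group G, each irreducible appears with multiplicity equal to its dimension. Check: dim(rho_reg) = sum d_i^2 = 1 + 1 + 1 + 1 + 1 + 1 + 1 + 1 + 1 + 1 + 1 + 1 + 1 + 1 + 1 + 1 = 16 = |G|.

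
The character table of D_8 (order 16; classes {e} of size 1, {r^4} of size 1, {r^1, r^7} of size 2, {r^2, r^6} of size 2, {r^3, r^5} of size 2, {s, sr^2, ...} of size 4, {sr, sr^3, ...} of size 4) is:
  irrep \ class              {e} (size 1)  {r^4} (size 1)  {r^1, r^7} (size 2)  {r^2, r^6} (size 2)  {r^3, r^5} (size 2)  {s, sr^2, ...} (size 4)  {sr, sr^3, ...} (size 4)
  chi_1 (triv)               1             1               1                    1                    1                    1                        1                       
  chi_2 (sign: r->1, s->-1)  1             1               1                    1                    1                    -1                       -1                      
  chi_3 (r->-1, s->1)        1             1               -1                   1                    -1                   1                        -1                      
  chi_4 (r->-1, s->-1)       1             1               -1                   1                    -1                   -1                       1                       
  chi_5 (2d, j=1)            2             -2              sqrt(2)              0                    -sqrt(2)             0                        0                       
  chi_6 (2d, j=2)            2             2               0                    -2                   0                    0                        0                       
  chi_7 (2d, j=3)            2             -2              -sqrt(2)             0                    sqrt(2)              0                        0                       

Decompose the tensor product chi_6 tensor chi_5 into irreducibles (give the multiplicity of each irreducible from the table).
chi_6 tensor chi_5 = chi_5 + chi_7 (all other irreducibles have multiplicity 0).

Explanation: The character of a tensor product is the pointwise product (chi_6 * chi_5)(C) = chi_6(C) * chi_5(C):
  {e}: (2)*(2), {r^4}: (2)*(-2), {r^1, r^7}: (0)*(sqrt(2)), {r^2, r^6}: (-2)*(0), {r^3, r^5}: (0)*(-sqrt(2)), {s, sr^2, ...}: (0)*(0), {sr, sr^3, ...}: (0)*(0)
so (chi_6 * chi_5) takes values
  {e} -> 4, {r^4} -> -4, {r^1, r^7} -> 0, {r^2, r^6} -> 0, {r^3, r^5} -> 0, {s, sr^2, ...} -> 0, {sr, sr^3, ...} -> 0.
Now take the inner product of this character with each irreducible chi from the table, <chi_6*chi_5, chi> = (1/16) sum_C |C| (chi_6*chi_5)(C) conj(chi(C)):
  <chi_6*chi_5, chi_1> = (1/16)[1*(4)*conj(1) + 1*(-4)*conj(1) + 2*(0)*conj(1) + 2*(0)*conj(1) + 2*(0)*conj(1) + 4*(0)*conj(1) + 4*(0)*conj(1)]
      = (1/16)[(4) + (-4) + (0) + (0) + (0) + (0) + (0)] = 0/16 = 0
  <chi_6*chi_5, chi_2> = (1/16)[1*(4)*conj(1) + 1*(-4)*conj(1) + 2*(0)*conj(1) + 2*(0)*conj(1) + 2*(0)*conj(1) + 4*(0)*conj(-1) + 4*(0)*conj(-1)]
      = (1/16)[(4) + (-4) + (0) + (0) + (0) + (0) + (0)] = 0/16 = 0
  <chi_6*chi_5, chi_3> = (1/16)[1*(4)*conj(1) + 1*(-4)*conj(1) + 2*(0)*conj(-1) + 2*(0)*conj(1) + 2*(0)*conj(-1) + 4*(0)*conj(1) + 4*(0)*conj(-1)]
      = (1/16)[(4) + (-4) + (0) + (0) + (0) + (0) + (0)] = 0/16 = 0
  <chi_6*chi_5, chi_4> = (1/16)[1*(4)*conj(1) + 1*(-4)*conj(1) + 2*(0)*conj(-1) + 2*(0)*conj(1) + 2*(0)*conj(-1) + 4*(0)*conj(-1) + 4*(0)*conj(1)]
      = (1/16)[(4) + (-4) + (0) + (0) + (0) + (0) + (0)] = 0/16 = 0
  <chi_6*chi_5, chi_5> = (1/16)[1*(4)*conj(2) + 1*(-4)*conj(-2) + 2*(0)*conj(sqrt(2)) + 2*(0)*conj(0) + 2*(0)*conj(-sqrt(2)) + 4*(0)*conj(0) + 4*(0)*conj(0)]
      = (1/16)[(8) + (8) + (0) + (0) + (0) + (0) + (0)] = 16/16 = 1
  <chi_6*chi_5, chi_6> = (1/16)[1*(4)*conj(2) + 1*(-4)*conj(2) + 2*(0)*conj(0) + 2*(0)*conj(-2) + 2*(0)*conj(0) + 4*(0)*conj(0) + 4*(0)*conj(0)]
      = (1/16)[(8) + (-8) + (0) + (0) + (0) + (0) + (0)] = 0/16 = 0
  <chi_6*chi_5, chi_7> = (1/16)[1*(4)*conj(2) + 1*(-4)*conj(-2) + 2*(0)*conj(-sqrt(2)) + 2*(0)*conj(0) + 2*(0)*conj(sqrt(2)) + 4*(0)*conj(0) + 4*(0)*conj(0)]
      = (1/16)[(8) + (8) + (0) + (0) + (0) + (0) + (0)] = 16/16 = 1
Hence the multiplicities are chi_5: 1, chi_7: 1. Dimension check: dim(chi_6)*dim(chi_5) = 2*2 = 4 and sum (mult * dim) = 1*2 + 1*2 = 4.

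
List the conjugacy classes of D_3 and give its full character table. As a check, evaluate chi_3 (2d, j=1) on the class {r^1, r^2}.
Conjugacy classes: {e} of size 1, {r^1, r^2} of size 2, {s, sr, ..., sr^2} of size 3.
Character table:
  irrep \ class              {e} (size 1)  {r^1, r^2} (size 2)  {s, sr, ..., sr^2} (size 3)
  chi_1 (triv)               1             1                    1                          
  chi_2 (sign: r->1, s->-1)  1             1                    -1                         
  chi_3 (2d, j=1)            2             -1                   0                          

Spot check: chi_3 (2d, j=1) on {r^1, r^2} = -1.

Solution. D_3 has order 2*3 = 6 with 3 conjugacy classes, hence 3 irreducibles. Sum of squared dims 1 + 1 + 4 = 6 = |G|. Linear characters come from the abelianisation; the 2-dimensional irreps have character r^k -> 2*cos(2*pi*j*k/3), reflections -> 0.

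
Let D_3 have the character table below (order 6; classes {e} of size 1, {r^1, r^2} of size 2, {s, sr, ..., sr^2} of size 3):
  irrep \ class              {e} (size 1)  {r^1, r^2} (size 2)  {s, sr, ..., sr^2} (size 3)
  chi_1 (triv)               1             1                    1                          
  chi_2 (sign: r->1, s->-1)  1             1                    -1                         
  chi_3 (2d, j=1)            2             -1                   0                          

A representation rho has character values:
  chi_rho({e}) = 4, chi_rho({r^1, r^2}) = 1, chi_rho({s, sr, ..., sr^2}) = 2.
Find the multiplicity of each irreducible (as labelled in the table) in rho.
Multiplicities: chi_1: 2, chi_2: 0, chi_3: 1.

Why: Use <chi_rho, chi> = (1/|G|) sum_C |C| * chi_rho(C) * conj(chi(C)) with |G| = 6 for each irreducible chi in the table:
  <chi_rho, chi_1> = (1/6)[1*(4)*conj(1) + 2*(1)*conj(1) + 3*(2)*conj(1)]
      = (1/6)[(4) + (2) + (6)] = 12/6 = 2
  <chi_rho, chi_2> = (1/6)[1*(4)*conj(1) + 2*(1)*conj(1) + 3*(2)*conj(-1)]
      = (1/6)[(4) + (2) + (-6)] = 0/6 = 0
  <chi_rho, chi_3> = (1/6)[1*(4)*conj(2) + 2*(1)*conj(-1) + 3*(2)*conj(0)]
      = (1/6)[(8) + (-2) + (0)] = 6/6 = 1
Dimension check: dim(rho) = sum (mult * dim) = 2*1 + 0*1 + 1*2 = 4 = chi_rho(e) = 4.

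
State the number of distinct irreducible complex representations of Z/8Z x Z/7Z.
56

Explanation: The number of irreducible complex representations of a finite group equals its number of conjugacy classes. Z/8Z x Z/7Z is abelian of order 56, so every element is its own conjugacy class: 56 classes, so Z/8Z x Z/7Z (order 56) has exactly 56 irreducible complex representations.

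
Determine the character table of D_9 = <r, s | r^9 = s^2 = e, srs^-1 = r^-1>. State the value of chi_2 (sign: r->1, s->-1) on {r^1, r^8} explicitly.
Conjugacy classes: {e} of size 1, {r^1, r^8} of size 2, {r^2, r^7} of size 2, {r^3, r^6} of size 2, {r^4, r^5} of size 2, {s, sr, ..., sr^8} of size 9.
Character table:
  irrep \ class              {e} (size 1)  {r^1, r^8} (size 2)  {r^2, r^7} (size 2)  {r^3, r^6} (size 2)  {r^4, r^5} (size 2)  {s, sr, ..., sr^8} (size 9)
  chi_1 (triv)               1             1                    1                    1                    1                    1                          
  chi_2 (sign: r->1, s->-1)  1             1                    1                    1                    1                    -1                         
  chi_3 (2d, j=1)            2             2*cos(2*pi/9)        2*cos(4*pi/9)        -1                   -2*cos(pi/9)         0                          
  chi_4 (2d, j=2)            2             2*cos(4*pi/9)        -2*cos(pi/9)         -1                   2*cos(2*pi/9)        0                          
  chi_5 (2d, j=3)            2             -1                   -1                   2                    -1                   0                          
  chi_6 (2d, j=4)            2             -2*cos(pi/9)         2*cos(2*pi/9)        -1                   2*cos(4*pi/9)        0                          

Spot check: chi_2 (sign: r->1, s->-1) on {r^1, r^8} = 1.

D_9 has order 2*9 = 18 with 6 conjugacy classes, hence 6 irreducibles. Sum of squared dims 1 + 1 + 4 + 4 + 4 + 4 = 18 = |G|. Linear characters come from the abelianisation; the 2-dimensional irreps have character r^k -> 2*cos(2*pi*j*k/9), reflections -> 0.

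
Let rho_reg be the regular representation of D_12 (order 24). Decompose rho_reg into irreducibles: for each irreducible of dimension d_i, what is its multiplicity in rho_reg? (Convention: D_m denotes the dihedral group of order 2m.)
Each irreducible V_i of dimension d_i appears with multiplicity d_i, i.e. rho_reg = (direct sum over all irreducibles V_i) d_i V_i. The irreducible dimensions for D_12 are 1, 1, 1, 1, 2, 2, 2, 2, 2: 4 irreducibles of dimension 1, each with multiplicity 1; 5 irreducibles of dimension 2, each with multiplicity 2. Total dimension 4*1*1 + 5*2*2 = 24 = |G|.

Reasoning: General theorem: in the regular representation of a finite group G, each irreducible appears with multiplicity equal to its dimension. Check: dim(rho_reg) = sum d_i^2 = 1 + 1 + 1 + 1 + 4 + 4 + 4 + 4 + 4 = 24 = |G|.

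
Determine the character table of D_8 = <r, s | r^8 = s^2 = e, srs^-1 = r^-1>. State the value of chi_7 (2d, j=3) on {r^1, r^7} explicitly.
Conjugacy classes: {e} of size 1, {r^4} of size 1, {r^1, r^7} of size 2, {r^2, r^6} of size 2, {r^3, r^5} of size 2, {s, sr^2, ...} of size 4, {sr, sr^3, ...} of size 4.
Character table:
  irrep \ class              {e} (size 1)  {r^4} (size 1)  {r^1, r^7} (size 2)  {r^2, r^6} (size 2)  {r^3, r^5} (size 2)  {s, sr^2, ...} (size 4)  {sr, sr^3, ...} (size 4)
  chi_1 (triv)               1             1               1                    1                    1                    1                        1                       
  chi_2 (sign: r->1, s->-1)  1             1               1                    1                    1                    -1                       -1                      
  chi_3 (r->-1, s->1)        1             1               -1                   1                    -1                   1                        -1                      
  chi_4 (r->-1, s->-1)       1             1               -1                   1                    -1                   -1                       1                       
  chi_5 (2d, j=1)            2             -2              sqrt(2)              0                    -sqrt(2)             0                        0                       
  chi_6 (2d, j=2)            2             2               0                    -2                   0                    0                        0                       
  chi_7 (2d, j=3)            2             -2              -sqrt(2)             0                    sqrt(2)              0                        0                       

Spot check: chi_7 (2d, j=3) on {r^1, r^7} = -sqrt(2).

D_8 has order 2*8 = 16 with 7 conjugacy classes, hence 7 irreducibles. Sum of squared dims 1 + 1 + 1 + 1 + 4 + 4 + 4 = 16 = |G|. Linear characters come from the abelianisation; the 2-dimensional irreps have character r^k -> 2*cos(2*pi*j*k/8), reflections -> 0.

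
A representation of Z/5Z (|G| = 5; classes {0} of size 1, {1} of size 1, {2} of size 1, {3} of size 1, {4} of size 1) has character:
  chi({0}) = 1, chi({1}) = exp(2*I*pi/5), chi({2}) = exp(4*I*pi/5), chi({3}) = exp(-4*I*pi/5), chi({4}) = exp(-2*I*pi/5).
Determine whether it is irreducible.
Irreducible: <chi, chi> = 1.

Solution. <chi, chi> = (1/|G|) sum_C |C| * |chi(C)|^2 = (1/5)[1*|1|^2 + 1*|exp(2*I*pi/5)|^2 + 1*|exp(4*I*pi/5)|^2 + 1*|exp(-4*I*pi/5)|^2 + 1*|exp(-2*I*pi/5)|^2]
  = (1/5)[(1) + (1) + (1) + (1) + (1)] = 5/5 = 1.
(Exp terms are combined using exp(i*s)*conj(exp(i*t)) = exp(i*(s-t)), and sums of them are collapsed using the identity that for every m > 1 the m distinct m-th roots of unity sum to 0, e.g. 1 + exp(2*I*pi/3) + exp(-2*I*pi/3) = 0.)
A character is irreducible iff <chi, chi> = 1, so this representation is irreducible.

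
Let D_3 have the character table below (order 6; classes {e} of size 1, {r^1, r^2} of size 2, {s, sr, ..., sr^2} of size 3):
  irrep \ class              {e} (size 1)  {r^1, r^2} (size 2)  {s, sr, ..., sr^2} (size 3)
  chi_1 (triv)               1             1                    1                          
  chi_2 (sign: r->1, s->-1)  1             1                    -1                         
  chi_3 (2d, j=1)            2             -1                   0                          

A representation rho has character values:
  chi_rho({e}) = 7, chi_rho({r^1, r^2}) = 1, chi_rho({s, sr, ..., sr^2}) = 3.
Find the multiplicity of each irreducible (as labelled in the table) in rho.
Multiplicities: chi_1: 3, chi_2: 0, chi_3: 2.

Justification: Use <chi_rho, chi> = (1/|G|) sum_C |C| * chi_rho(C) * conj(chi(C)) with |G| = 6 for each irreducible chi in the table:
  <chi_rho, chi_1> = (1/6)[1*(7)*conj(1) + 2*(1)*conj(1) + 3*(3)*conj(1)]
      = (1/6)[(7) + (2) + (9)] = 18/6 = 3
  <chi_rho, chi_2> = (1/6)[1*(7)*conj(1) + 2*(1)*conj(1) + 3*(3)*conj(-1)]
      = (1/6)[(7) + (2) + (-9)] = 0/6 = 0
  <chi_rho, chi_3> = (1/6)[1*(7)*conj(2) + 2*(1)*conj(-1) + 3*(3)*conj(0)]
      = (1/6)[(14) + (-2) + (0)] = 12/6 = 2
Dimension check: dim(rho) = sum (mult * dim) = 3*1 + 0*1 + 2*2 = 7 = chi_rho(e) = 7.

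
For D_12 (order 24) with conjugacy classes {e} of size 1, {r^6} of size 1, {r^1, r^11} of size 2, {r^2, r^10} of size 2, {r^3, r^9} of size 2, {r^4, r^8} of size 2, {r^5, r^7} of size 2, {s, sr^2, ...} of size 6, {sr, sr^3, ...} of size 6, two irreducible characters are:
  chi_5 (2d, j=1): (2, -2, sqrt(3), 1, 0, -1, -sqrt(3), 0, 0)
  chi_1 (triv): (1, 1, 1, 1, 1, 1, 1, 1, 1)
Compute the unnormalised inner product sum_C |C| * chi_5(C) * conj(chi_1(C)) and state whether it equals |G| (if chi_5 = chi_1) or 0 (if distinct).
Sum = 0; so <chi_5, chi_1> = 0 (distinct irreducibles are orthogonal).

Explanation: Compute term by term over conjugacy classes (|C| * chi_5(C) * conj(chi_1(C))):
  1*(2)*conj(1) + 1*(-2)*conj(1) + 2*(sqrt(3))*conj(1) + 2*(1)*conj(1) + 2*(0)*conj(1) + 2*(-1)*conj(1) + 2*(-sqrt(3))*conj(1) + 6*(0)*conj(1) + 6*(0)*conj(1)
  = (2) + (-2) + (2*sqrt(3)) + (2) + (0) + (-2) + (-2*sqrt(3)) + (0) + (0)
  = 0.
Dividing by |G| = 24 gives 0/24 = 0, matching the row-orthogonality relation <chi_5, chi_1> = [chi_5 = chi_1].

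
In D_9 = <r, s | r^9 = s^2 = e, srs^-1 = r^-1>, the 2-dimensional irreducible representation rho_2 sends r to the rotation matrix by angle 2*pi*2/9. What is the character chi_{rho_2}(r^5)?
chi_{rho_2}(r^5) = 2*cos(2*pi*2*5/9) = 2*cos(20*pi/9)

Details: rho_2(r^5) is rotation by angle 2*pi*2*5/9, whose trace is 2*cos(2*pi*2*5/9) = 2*cos(20*pi/9).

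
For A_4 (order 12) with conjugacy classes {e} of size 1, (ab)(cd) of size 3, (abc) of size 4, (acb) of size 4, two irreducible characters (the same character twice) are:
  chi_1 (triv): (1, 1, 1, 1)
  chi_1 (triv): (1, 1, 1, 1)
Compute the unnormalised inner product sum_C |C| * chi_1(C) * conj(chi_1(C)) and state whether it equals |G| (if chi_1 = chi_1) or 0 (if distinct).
Sum = 12 = |G| = 12; so <chi_1, chi_1> = 1 (norm-1 confirms irreducibility).

Compute term by term over conjugacy classes (|C| * chi_1(C) * conj(chi_1(C))):
  1*(1)*conj(1) + 3*(1)*conj(1) + 4*(1)*conj(1) + 4*(1)*conj(1)
  = (1) + (3) + (4) + (4)
  = 12.
(Exp terms are combined using exp(i*s)*conj(exp(i*t)) = exp(i*(s-t)), and sums of them are collapsed using the identity that for every m > 1 the m distinct m-th roots of unity sum to 0, e.g. 1 + exp(2*I*pi/3) + exp(-2*I*pi/3) = 0.)
Dividing by |G| = 12 gives 12/12 = 1, matching the row-orthogonality relation <chi_1, chi_1> = [chi_1 = chi_1].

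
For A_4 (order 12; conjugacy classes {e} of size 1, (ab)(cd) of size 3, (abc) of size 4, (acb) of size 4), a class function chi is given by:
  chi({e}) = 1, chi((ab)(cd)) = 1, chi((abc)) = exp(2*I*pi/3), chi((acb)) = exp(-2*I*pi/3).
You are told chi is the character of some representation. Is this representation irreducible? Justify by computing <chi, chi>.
Irreducible: <chi, chi> = 1.

Justification: <chi, chi> = (1/|G|) sum_C |C| * |chi(C)|^2 = (1/12)[1*|1|^2 + 3*|1|^2 + 4*|exp(2*I*pi/3)|^2 + 4*|exp(-2*I*pi/3)|^2]
  = (1/12)[(1) + (3) + (4) + (4)] = 12/12 = 1.
(Exp terms are combined using exp(i*s)*conj(exp(i*t)) = exp(i*(s-t)), and sums of them are collapsed using the identity that for every m > 1 the m distinct m-th roots of unity sum to 0, e.g. 1 + exp(2*I*pi/3) + exp(-2*I*pi/3) = 0.)
A character is irreducible iff <chi, chi> = 1, so this representation is irreducible.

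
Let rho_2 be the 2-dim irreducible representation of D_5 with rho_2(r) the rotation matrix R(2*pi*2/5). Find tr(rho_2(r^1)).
chi_{rho_2}(r^1) = 2*cos(2*pi*2*1/5) = -sqrt(5)/2 - 1/2

Working: rho_2(r^1) is rotation by angle 2*pi*2*1/5, whose trace is 2*cos(2*pi*2*1/5) = -sqrt(5)/2 - 1/2.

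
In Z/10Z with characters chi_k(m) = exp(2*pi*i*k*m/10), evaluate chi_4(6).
chi_4(6) = zeta_10^24 = exp(4*I*pi/5)

Details: chi_4(6) = zeta_10^(4*6) = zeta_10^24. Since zeta_10^10 = 1, this equals zeta_10^4 = exp(2*pi*i*4/10) = exp(4*I*pi/5).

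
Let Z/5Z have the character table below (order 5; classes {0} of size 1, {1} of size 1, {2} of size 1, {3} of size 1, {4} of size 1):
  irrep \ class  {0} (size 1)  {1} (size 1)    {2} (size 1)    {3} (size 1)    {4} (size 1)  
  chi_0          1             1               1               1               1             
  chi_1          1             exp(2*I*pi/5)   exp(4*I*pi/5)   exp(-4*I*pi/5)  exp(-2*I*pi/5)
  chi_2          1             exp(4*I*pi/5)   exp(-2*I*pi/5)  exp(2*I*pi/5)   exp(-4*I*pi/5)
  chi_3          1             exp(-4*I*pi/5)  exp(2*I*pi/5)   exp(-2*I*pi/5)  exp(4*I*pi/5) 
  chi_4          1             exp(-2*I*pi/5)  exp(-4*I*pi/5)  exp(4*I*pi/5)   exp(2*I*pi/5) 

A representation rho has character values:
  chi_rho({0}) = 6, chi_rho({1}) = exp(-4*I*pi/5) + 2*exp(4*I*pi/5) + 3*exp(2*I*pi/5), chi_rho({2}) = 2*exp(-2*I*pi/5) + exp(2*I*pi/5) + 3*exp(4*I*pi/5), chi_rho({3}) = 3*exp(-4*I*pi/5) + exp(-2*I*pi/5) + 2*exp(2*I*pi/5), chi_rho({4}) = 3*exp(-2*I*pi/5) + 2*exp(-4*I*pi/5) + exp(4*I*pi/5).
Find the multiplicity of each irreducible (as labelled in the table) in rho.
Multiplicities: chi_0: 0, chi_1: 3, chi_2: 2, chi_3: 1, chi_4: 0.

Explanation: Use <chi_rho, chi> = (1/|G|) sum_C |C| * chi_rho(C) * conj(chi(C)) with |G| = 5 for each irreducible chi in the table:
  <chi_rho, chi_0> = (1/5)[1*(6)*conj(1) + 1*(exp(-4*I*pi/5) + 2*exp(4*I*pi/5) + 3*exp(2*I*pi/5))*conj(1) + 1*(2*exp(-2*I*pi/5) + exp(2*I*pi/5) + 3*exp(4*I*pi/5))*conj(1) + 1*(3*exp(-4*I*pi/5) + exp(-2*I*pi/5) + 2*exp(2*I*pi/5))*conj(1) + 1*(3*exp(-2*I*pi/5) + 2*exp(-4*I*pi/5) + exp(4*I*pi/5))*conj(1)]
      = (1/5)[(6) + (exp(-4*I*pi/5) + 2*exp(4*I*pi/5) + 3*exp(2*I*pi/5)) + (2*exp(-2*I*pi/5) + exp(2*I*pi/5) + 3*exp(4*I*pi/5)) + (3*exp(-4*I*pi/5) + exp(-2*I*pi/5) + 2*exp(2*I*pi/5)) + (3*exp(-2*I*pi/5) + 2*exp(-4*I*pi/5) + exp(4*I*pi/5))] = 0/5 = 0
  <chi_rho, chi_1> = (1/5)[1*(6)*conj(1) + 1*(exp(-4*I*pi/5) + 2*exp(4*I*pi/5) + 3*exp(2*I*pi/5))*conj(exp(2*I*pi/5)) + 1*(2*exp(-2*I*pi/5) + exp(2*I*pi/5) + 3*exp(4*I*pi/5))*conj(exp(4*I*pi/5)) + 1*(3*exp(-4*I*pi/5) + exp(-2*I*pi/5) + 2*exp(2*I*pi/5))*conj(exp(-4*I*pi/5)) + 1*(3*exp(-2*I*pi/5) + 2*exp(-4*I*pi/5) + exp(4*I*pi/5))*conj(exp(-2*I*pi/5))]
      = (1/5)[(6) + (3 + exp(4*I*pi/5) + 2*exp(2*I*pi/5)) + (3 + exp(-2*I*pi/5) + 2*exp(4*I*pi/5)) + (3 + 2*exp(-4*I*pi/5) + exp(2*I*pi/5)) + (3 + 2*exp(-2*I*pi/5) + exp(-4*I*pi/5))] = 15/5 = 3
  <chi_rho, chi_2> = (1/5)[1*(6)*conj(1) + 1*(exp(-4*I*pi/5) + 2*exp(4*I*pi/5) + 3*exp(2*I*pi/5))*conj(exp(4*I*pi/5)) + 1*(2*exp(-2*I*pi/5) + exp(2*I*pi/5) + 3*exp(4*I*pi/5))*conj(exp(-2*I*pi/5)) + 1*(3*exp(-4*I*pi/5) + exp(-2*I*pi/5) + 2*exp(2*I*pi/5))*conj(exp(2*I*pi/5)) + 1*(3*exp(-2*I*pi/5) + 2*exp(-4*I*pi/5) + exp(4*I*pi/5))*conj(exp(-4*I*pi/5))]
      = (1/5)[(6) + (2 + 3*exp(-2*I*pi/5) + exp(2*I*pi/5)) + (2 + 3*exp(-4*I*pi/5) + exp(4*I*pi/5)) + (2 + exp(-4*I*pi/5) + 3*exp(4*I*pi/5)) + (2 + exp(-2*I*pi/5) + 3*exp(2*I*pi/5))] = 10/5 = 2
  <chi_rho, chi_3> = (1/5)[1*(6)*conj(1) + 1*(exp(-4*I*pi/5) + 2*exp(4*I*pi/5) + 3*exp(2*I*pi/5))*conj(exp(-4*I*pi/5)) + 1*(2*exp(-2*I*pi/5) + exp(2*I*pi/5) + 3*exp(4*I*pi/5))*conj(exp(2*I*pi/5)) + 1*(3*exp(-4*I*pi/5) + exp(-2*I*pi/5) + 2*exp(2*I*pi/5))*conj(exp(-2*I*pi/5)) + 1*(3*exp(-2*I*pi/5) + 2*exp(-4*I*pi/5) + exp(4*I*pi/5))*conj(exp(4*I*pi/5))]
      = (1/5)[(6) + (1 + 2*exp(-2*I*pi/5) + 3*exp(-4*I*pi/5)) + (1 + 2*exp(-4*I*pi/5) + 3*exp(2*I*pi/5)) + (1 + 3*exp(-2*I*pi/5) + 2*exp(4*I*pi/5)) + (1 + 3*exp(4*I*pi/5) + 2*exp(2*I*pi/5))] = 5/5 = 1
  <chi_rho, chi_4> = (1/5)[1*(6)*conj(1) + 1*(exp(-4*I*pi/5) + 2*exp(4*I*pi/5) + 3*exp(2*I*pi/5))*conj(exp(-2*I*pi/5)) + 1*(2*exp(-2*I*pi/5) + exp(2*I*pi/5) + 3*exp(4*I*pi/5))*conj(exp(-4*I*pi/5)) + 1*(3*exp(-4*I*pi/5) + exp(-2*I*pi/5) + 2*exp(2*I*pi/5))*conj(exp(4*I*pi/5)) + 1*(3*exp(-2*I*pi/5) + 2*exp(-4*I*pi/5) + exp(4*I*pi/5))*conj(exp(2*I*pi/5))]
      = (1/5)[(6) + (2*exp(-4*I*pi/5) + exp(-2*I*pi/5) + 3*exp(4*I*pi/5)) + (3*exp(-2*I*pi/5) + exp(-4*I*pi/5) + 2*exp(2*I*pi/5)) + (2*exp(-2*I*pi/5) + exp(4*I*pi/5) + 3*exp(2*I*pi/5)) + (3*exp(-4*I*pi/5) + exp(2*I*pi/5) + 2*exp(4*I*pi/5))] = 0/5 = 0
(Exp terms are combined using exp(i*s)*conj(exp(i*t)) = exp(i*(s-t)), and sums of them are collapsed using the identity that for every m > 1 the m distinct m-th roots of unity sum to 0, e.g. 1 + exp(2*I*pi/3) + exp(-2*I*pi/3) = 0.)
Dimension check: dim(rho) = sum (mult * dim) = 0*1 + 3*1 + 2*1 + 1*1 + 0*1 = 6 = chi_rho(e) = 6.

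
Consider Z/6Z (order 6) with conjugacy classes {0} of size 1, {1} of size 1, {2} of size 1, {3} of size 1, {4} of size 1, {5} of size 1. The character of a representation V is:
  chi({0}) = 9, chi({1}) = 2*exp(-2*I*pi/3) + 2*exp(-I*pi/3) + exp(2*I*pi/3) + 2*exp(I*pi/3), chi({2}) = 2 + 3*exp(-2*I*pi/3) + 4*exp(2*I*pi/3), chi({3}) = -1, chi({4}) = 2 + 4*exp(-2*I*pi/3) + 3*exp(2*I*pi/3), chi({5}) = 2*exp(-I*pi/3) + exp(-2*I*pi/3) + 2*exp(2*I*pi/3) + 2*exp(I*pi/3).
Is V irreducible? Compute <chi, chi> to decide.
Not irreducible (reducible): <chi, chi> = 15 > 1.

<chi, chi> = (1/|G|) sum_C |C| * |chi(C)|^2 = (1/6)[1*|9|^2 + 1*|2*exp(-2*I*pi/3) + 2*exp(-I*pi/3) + exp(2*I*pi/3) + 2*exp(I*pi/3)|^2 + 1*|2 + 3*exp(-2*I*pi/3) + 4*exp(2*I*pi/3)|^2 + 1*|-1|^2 + 1*|2 + 4*exp(-2*I*pi/3) + 3*exp(2*I*pi/3)|^2 + 1*|2*exp(-I*pi/3) + exp(-2*I*pi/3) + 2*exp(2*I*pi/3) + 2*exp(I*pi/3)|^2]
  = (1/6)[(81) + (1) + (3) + (1) + (3) + (1)] = 90/6 = 15.
(Exp terms are combined using exp(i*s)*conj(exp(i*t)) = exp(i*(s-t)), and sums of them are collapsed using the identity that for every m > 1 the m distinct m-th roots of unity sum to 0, e.g. 1 + exp(2*I*pi/3) + exp(-2*I*pi/3) = 0.)
A character is irreducible iff <chi, chi> = 1, so this representation is reducible.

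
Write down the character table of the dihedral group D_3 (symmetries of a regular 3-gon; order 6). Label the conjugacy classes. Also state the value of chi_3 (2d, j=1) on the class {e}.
Conjugacy classes: {e} of size 1, {r^1, r^2} of size 2, {s, sr, ..., sr^2} of size 3.
Character table:
  irrep \ class              {e} (size 1)  {r^1, r^2} (size 2)  {s, sr, ..., sr^2} (size 3)
  chi_1 (triv)               1             1                    1                          
  chi_2 (sign: r->1, s->-1)  1             1                    -1                         
  chi_3 (2d, j=1)            2             -1                   0                          

Spot check: chi_3 (2d, j=1) on {e} = 2.

Solution. D_3 has order 2*3 = 6 with 3 conjugacy classes, hence 3 irreducibles. Sum of squared dims 1 + 1 + 4 = 6 = |G|. Linear characters come from the abelianisation; the 2-dimensional irreps have character r^k -> 2*cos(2*pi*j*k/3), reflections -> 0.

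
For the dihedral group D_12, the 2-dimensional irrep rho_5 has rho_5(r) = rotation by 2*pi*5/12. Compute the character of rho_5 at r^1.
chi_{rho_5}(r^1) = 2*cos(2*pi*5*1/12) = -sqrt(3)

Details: rho_5(r^1) is rotation by angle 2*pi*5*1/12, whose trace is 2*cos(2*pi*5*1/12) = -sqrt(3).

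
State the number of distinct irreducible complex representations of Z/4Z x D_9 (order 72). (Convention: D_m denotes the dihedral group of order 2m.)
24

Working: The number of irreducible complex representations of a finite group equals its number of conjugacy classes. For a direct product, #classes(G x H) = #classes(G) * #classes(H). Z/4Z has 4 classes (abelian), D_9 has 6 classes, so 4 * 6 = 24, so Z/4Z x D_9 (order 72) has exactly 24 irreducible complex representations.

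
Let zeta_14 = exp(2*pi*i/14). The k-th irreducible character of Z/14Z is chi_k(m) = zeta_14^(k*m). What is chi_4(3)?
chi_4(3) = zeta_14^12 = exp(-2*I*pi/7)

chi_4(3) = zeta_14^(4*3) = zeta_14^12. Since zeta_14^14 = 1, this equals zeta_14^12 = exp(2*pi*i*12/14) = exp(-2*I*pi/7).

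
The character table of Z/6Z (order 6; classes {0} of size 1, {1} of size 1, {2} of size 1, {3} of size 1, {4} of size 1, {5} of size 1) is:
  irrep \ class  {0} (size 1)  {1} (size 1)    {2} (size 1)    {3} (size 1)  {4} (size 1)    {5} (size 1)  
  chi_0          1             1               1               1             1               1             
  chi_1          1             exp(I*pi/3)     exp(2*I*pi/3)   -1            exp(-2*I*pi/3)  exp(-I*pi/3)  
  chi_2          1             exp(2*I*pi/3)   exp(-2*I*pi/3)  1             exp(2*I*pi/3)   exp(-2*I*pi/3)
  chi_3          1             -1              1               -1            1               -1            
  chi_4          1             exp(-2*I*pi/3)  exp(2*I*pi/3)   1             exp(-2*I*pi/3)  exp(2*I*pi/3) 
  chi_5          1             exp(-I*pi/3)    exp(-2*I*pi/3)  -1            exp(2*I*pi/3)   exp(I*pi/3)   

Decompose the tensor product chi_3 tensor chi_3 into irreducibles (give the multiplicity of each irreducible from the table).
chi_3 tensor chi_3 = chi_0 (all other irreducibles have multiplicity 0).

Explanation: The character of a tensor product is the pointwise product (chi_3 * chi_3)(C) = chi_3(C) * chi_3(C):
  {0}: (1)*(1), {1}: (-1)*(-1), {2}: (1)*(1), {3}: (-1)*(-1), {4}: (1)*(1), {5}: (-1)*(-1)
so (chi_3 * chi_3) takes values
  {0} -> 1, {1} -> 1, {2} -> 1, {3} -> 1, {4} -> 1, {5} -> 1.
Now take the inner product of this character with each irreducible chi from the table, <chi_3*chi_3, chi> = (1/6) sum_C |C| (chi_3*chi_3)(C) conj(chi(C)):
  <chi_3*chi_3, chi_0> = (1/6)[1*(1)*conj(1) + 1*(1)*conj(1) + 1*(1)*conj(1) + 1*(1)*conj(1) + 1*(1)*conj(1) + 1*(1)*conj(1)]
      = (1/6)[(1) + (1) + (1) + (1) + (1) + (1)] = 6/6 = 1
  <chi_3*chi_3, chi_1> = (1/6)[1*(1)*conj(1) + 1*(1)*conj(exp(I*pi/3)) + 1*(1)*conj(exp(2*I*pi/3)) + 1*(1)*conj(-1) + 1*(1)*conj(exp(-2*I*pi/3)) + 1*(1)*conj(exp(-I*pi/3))]
      = (1/6)[(1) + (exp(-I*pi/3)) + (exp(-2*I*pi/3)) + (-1) + (exp(2*I*pi/3)) + (exp(I*pi/3))] = 0/6 = 0
  <chi_3*chi_3, chi_2> = (1/6)[1*(1)*conj(1) + 1*(1)*conj(exp(2*I*pi/3)) + 1*(1)*conj(exp(-2*I*pi/3)) + 1*(1)*conj(1) + 1*(1)*conj(exp(2*I*pi/3)) + 1*(1)*conj(exp(-2*I*pi/3))]
      = (1/6)[(1) + (exp(-2*I*pi/3)) + (exp(2*I*pi/3)) + (1) + (exp(-2*I*pi/3)) + (exp(2*I*pi/3))] = 0/6 = 0
  <chi_3*chi_3, chi_3> = (1/6)[1*(1)*conj(1) + 1*(1)*conj(-1) + 1*(1)*conj(1) + 1*(1)*conj(-1) + 1*(1)*conj(1) + 1*(1)*conj(-1)]
      = (1/6)[(1) + (-1) + (1) + (-1) + (1) + (-1)] = 0/6 = 0
  <chi_3*chi_3, chi_4> = (1/6)[1*(1)*conj(1) + 1*(1)*conj(exp(-2*I*pi/3)) + 1*(1)*conj(exp(2*I*pi/3)) + 1*(1)*conj(1) + 1*(1)*conj(exp(-2*I*pi/3)) + 1*(1)*conj(exp(2*I*pi/3))]
      = (1/6)[(1) + (exp(2*I*pi/3)) + (exp(-2*I*pi/3)) + (1) + (exp(2*I*pi/3)) + (exp(-2*I*pi/3))] = 0/6 = 0
  <chi_3*chi_3, chi_5> = (1/6)[1*(1)*conj(1) + 1*(1)*conj(exp(-I*pi/3)) + 1*(1)*conj(exp(-2*I*pi/3)) + 1*(1)*conj(-1) + 1*(1)*conj(exp(2*I*pi/3)) + 1*(1)*conj(exp(I*pi/3))]
      = (1/6)[(1) + (exp(I*pi/3)) + (exp(2*I*pi/3)) + (-1) + (exp(-2*I*pi/3)) + (exp(-I*pi/3))] = 0/6 = 0
(Exp terms are combined using exp(i*s)*conj(exp(i*t)) = exp(i*(s-t)), and sums of them are collapsed using the identity that for every m > 1 the m distinct m-th roots of unity sum to 0, e.g. 1 + exp(2*I*pi/3) + exp(-2*I*pi/3) = 0.)
Hence the multiplicities are chi_0: 1. Dimension check: dim(chi_3)*dim(chi_3) = 1*1 = 1 and sum (mult * dim) = 1*1 = 1.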